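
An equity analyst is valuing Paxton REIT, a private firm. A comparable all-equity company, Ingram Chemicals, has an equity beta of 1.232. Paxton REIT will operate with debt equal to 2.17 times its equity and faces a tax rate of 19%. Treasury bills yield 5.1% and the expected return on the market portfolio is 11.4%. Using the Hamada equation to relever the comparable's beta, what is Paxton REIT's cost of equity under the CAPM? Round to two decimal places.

β_L = β_U × [1 + (1 − t)(D/E)] = 1.232 × [1 + (1 − 0.19) × 2.17]
    = 1.232 × [1 + 0.81 × 2.17] = 1.232 × 2.7577 = 3.3975
MRP = 11.4% − 5.1% = 6.30%
E(R) = R_f + β_L × MRP = 5.1% + 3.3975 × 6.3% = 26.50%

26.50%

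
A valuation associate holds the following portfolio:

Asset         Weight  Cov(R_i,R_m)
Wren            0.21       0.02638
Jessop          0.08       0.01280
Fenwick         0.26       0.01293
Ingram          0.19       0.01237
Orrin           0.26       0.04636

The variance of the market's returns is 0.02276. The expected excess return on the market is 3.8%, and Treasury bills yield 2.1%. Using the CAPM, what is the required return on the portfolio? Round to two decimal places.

6.16%

β_Wren = 0.02638 / 0.02276 = 1.1591
β_Jessop = 0.01280 / 0.02276 = 0.5624
β_Fenwick = 0.01293 / 0.02276 = 0.5681
β_Ingram = 0.01237 / 0.02276 = 0.5435
β_Orrin = 0.04636 / 0.02276 = 2.0369
β_P = Σ w_i β_i = 0.21×1.1591 + 0.08×0.5624 + 0.26×0.5681 + 0.19×0.5435 + 0.26×2.0369 = 1.0690
E(R_P) = R_f + β_P × MRP = 2.1% + 1.0690 × 3.8% = 6.16%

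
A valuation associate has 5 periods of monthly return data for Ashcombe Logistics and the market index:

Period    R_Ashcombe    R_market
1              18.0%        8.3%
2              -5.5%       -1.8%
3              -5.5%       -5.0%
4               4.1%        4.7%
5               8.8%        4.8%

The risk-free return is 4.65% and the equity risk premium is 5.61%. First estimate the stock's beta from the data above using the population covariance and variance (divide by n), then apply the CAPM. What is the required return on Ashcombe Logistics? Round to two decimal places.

14.37%

Mean R_i = (18.0 − 5.5 − 5.5 + 4.1 + 8.8) / 5 = 3.9800%
Mean R_m = (8.3 − 1.8 − 5.0 + 4.7 + 4.8) / 5 = 2.2000%
Σ(R_i − R̄_i)(R_m − R̄_m) = 204.5300  ⇒  Cov = 204.5300 / 5 = 40.9060
Σ(R_m − R̄_m)² = 118.0600  ⇒  Var(R_m) = 118.0600 / 5 = 23.6120
β = Cov / Var(R_m) = 40.9060 / 23.6120 = 1.7324
E(R) = R_f + β × MRP = 4.65% + 1.7324 × 5.61% = 14.37%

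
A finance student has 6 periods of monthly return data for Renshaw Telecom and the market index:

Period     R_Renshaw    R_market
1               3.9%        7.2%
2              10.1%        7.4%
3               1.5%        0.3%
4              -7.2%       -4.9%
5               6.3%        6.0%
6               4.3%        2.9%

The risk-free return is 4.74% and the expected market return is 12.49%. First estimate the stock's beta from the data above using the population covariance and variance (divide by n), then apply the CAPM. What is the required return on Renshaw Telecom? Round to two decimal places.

Mean R_i = (3.9 + 10.1 + 1.5 − 7.2 + 6.3 + 4.3) / 6 = 3.1500%
Mean R_m = (7.2 + 7.4 + 0.3 − 4.9 + 6.0 + 2.9) / 6 = 3.1500%
Σ(R_i − R̄_i)(R_m − R̄_m) = 129.2850  ⇒  Cov = 129.2850 / 6 = 21.5475
Σ(R_m − R̄_m)² = 115.5750  ⇒  Var(R_m) = 115.5750 / 6 = 19.2625
β = Cov / Var(R_m) = 21.5475 / 19.2625 = 1.1186
MRP = 12.49% − 4.74% = 7.75%
E(R) = R_f + β × MRP = 4.74% + 1.1186 × 7.75% = 13.41%

13.41%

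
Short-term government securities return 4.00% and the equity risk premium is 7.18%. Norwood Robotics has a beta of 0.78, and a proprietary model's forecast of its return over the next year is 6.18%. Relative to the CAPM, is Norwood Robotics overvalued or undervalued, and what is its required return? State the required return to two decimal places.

Required return = R_f + β·MRP = 4.00% + 0.78 × 7.18% = 9.60%
Forecast 6.18% < required 9.60% → the stock plots below the SML → overvalued.

Overvalued; required return 9.60%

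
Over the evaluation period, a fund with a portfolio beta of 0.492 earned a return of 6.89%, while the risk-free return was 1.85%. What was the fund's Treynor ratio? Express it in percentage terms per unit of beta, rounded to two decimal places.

Treynor = (R_P − R_f) / β_P = (6.89% − 1.85%) / 0.4920 = 5.04% / 0.4920 = 10.24%

10.24%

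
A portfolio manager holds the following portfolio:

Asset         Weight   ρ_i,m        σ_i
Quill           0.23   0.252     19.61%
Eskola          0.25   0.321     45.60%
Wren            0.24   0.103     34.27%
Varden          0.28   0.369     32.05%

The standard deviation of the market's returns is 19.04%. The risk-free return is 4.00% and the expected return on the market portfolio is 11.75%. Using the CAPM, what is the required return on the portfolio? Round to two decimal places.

7.64%

β_Quill = 0.252 × 19.61% / 19.04% = 0.2595
β_Eskola = 0.321 × 45.60% / 19.04% = 0.7688
β_Wren = 0.103 × 34.27% / 19.04% = 0.1854
β_Varden = 0.369 × 32.05% / 19.04% = 0.6211
β_P = Σ w_i β_i = 0.23×0.2595 + 0.25×0.7688 + 0.24×0.1854 + 0.28×0.6211 = 0.4703
MRP = 11.75% − 4.00% = 7.75%
E(R_P) = R_f + β_P × MRP = 4.00% + 0.4703 × 7.75% = 7.64%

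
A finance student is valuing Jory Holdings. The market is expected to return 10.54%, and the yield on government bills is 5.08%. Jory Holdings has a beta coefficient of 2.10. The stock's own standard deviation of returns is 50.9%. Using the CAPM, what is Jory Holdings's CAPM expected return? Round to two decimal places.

16.55%

Market risk premium = E(R_m) − R_f = 10.54% − 5.08% = 5.46%
E(R) = R_f + β × MRP = 5.08% + 2.10 × 5.46% = 16.55%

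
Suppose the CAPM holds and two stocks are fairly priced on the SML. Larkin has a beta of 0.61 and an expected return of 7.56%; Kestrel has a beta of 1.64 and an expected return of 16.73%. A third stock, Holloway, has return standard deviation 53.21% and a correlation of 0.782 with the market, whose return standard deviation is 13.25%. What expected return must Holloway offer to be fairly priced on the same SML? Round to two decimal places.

30.09%

MRP = (16.73% − 7.56%) / (1.64 − 0.61) = 8.9029%
R_f = 7.56% − 0.61 × 8.9029% = 2.1292%
β_Holloway = ρ·σ_i/σ_m = 0.782 × 53.21 / 13.25 = 3.1404
E(R_Holloway) = R_f + β × MRP = 2.1292% + 3.1404 × 8.9029% = 30.09%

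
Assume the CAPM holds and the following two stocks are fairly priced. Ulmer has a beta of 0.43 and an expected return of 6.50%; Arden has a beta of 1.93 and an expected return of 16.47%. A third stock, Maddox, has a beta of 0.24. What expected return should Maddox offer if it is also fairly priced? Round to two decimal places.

MRP (SML slope) = (16.47% − 6.50%) / (1.93 − 0.43) = 9.97% / 1.50 = 6.6467%
R_f (intercept) = 6.50% − 0.43 × 6.6467% = 3.6419%
E(R_Maddox) = R_f + β × MRP = 3.6419% + 0.24 × 6.6467% = 5.24%

5.24%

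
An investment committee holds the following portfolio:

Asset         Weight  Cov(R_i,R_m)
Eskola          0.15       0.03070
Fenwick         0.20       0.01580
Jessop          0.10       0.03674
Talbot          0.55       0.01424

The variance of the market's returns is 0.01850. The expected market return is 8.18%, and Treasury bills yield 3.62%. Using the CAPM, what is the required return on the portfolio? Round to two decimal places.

β_Eskola = 0.03070 / 0.01850 = 1.6595
β_Fenwick = 0.01580 / 0.01850 = 0.8541
β_Jessop = 0.03674 / 0.01850 = 1.9859
β_Talbot = 0.01424 / 0.01850 = 0.7697
β_P = Σ w_i β_i = 0.15×1.6595 + 0.20×0.8541 + 0.10×1.9859 + 0.55×0.7697 = 1.0417
MRP = 8.18% − 3.62% = 4.56%
E(R_P) = R_f + β_P × MRP = 3.62% + 1.0417 × 4.56% = 8.37%

8.37%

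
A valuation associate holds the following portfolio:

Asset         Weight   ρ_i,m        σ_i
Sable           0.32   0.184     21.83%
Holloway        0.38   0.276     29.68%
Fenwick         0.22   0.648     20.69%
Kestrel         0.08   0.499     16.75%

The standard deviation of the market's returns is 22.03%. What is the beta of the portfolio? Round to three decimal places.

0.364

β_Sable = 0.184 × 21.83% / 22.03% = 0.1823
β_Holloway = 0.276 × 29.68% / 22.03% = 0.3718
β_Fenwick = 0.648 × 20.69% / 22.03% = 0.6086
β_Kestrel = 0.499 × 16.75% / 22.03% = 0.3794
β_P = Σ w_i β_i = 0.32×0.1823 + 0.38×0.3718 + 0.22×0.6086 + 0.08×0.3794 = 0.3639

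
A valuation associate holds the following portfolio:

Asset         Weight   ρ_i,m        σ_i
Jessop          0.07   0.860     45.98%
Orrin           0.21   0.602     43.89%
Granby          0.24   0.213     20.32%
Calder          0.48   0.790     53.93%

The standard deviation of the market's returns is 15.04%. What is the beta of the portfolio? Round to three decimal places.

β_Jessop = 0.860 × 45.98% / 15.04% = 2.6292
β_Orrin = 0.602 × 43.89% / 15.04% = 1.7568
β_Granby = 0.213 × 20.32% / 15.04% = 0.2878
β_Calder = 0.790 × 53.93% / 15.04% = 2.8328
β_P = Σ w_i β_i = 0.07×2.6292 + 0.21×1.7568 + 0.24×0.2878 + 0.48×2.8328 = 1.9818

1.982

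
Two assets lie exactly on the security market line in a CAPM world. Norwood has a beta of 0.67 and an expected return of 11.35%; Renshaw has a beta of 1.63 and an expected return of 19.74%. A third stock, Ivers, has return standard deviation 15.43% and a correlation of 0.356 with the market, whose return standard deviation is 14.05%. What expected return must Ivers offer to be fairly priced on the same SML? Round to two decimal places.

8.91%

MRP = (19.74% − 11.35%) / (1.63 − 0.67) = 8.7396%
R_f = 11.35% − 0.67 × 8.7396% = 5.4945%
β_Ivers = ρ·σ_i/σ_m = 0.356 × 15.43 / 14.05 = 0.3910
E(R_Ivers) = R_f + β × MRP = 5.4945% + 0.3910 × 8.7396% = 8.91%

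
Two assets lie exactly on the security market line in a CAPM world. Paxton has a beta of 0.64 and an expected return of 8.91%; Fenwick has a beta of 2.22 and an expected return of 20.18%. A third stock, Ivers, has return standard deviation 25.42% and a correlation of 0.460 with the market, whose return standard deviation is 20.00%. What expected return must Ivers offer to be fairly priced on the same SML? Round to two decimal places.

MRP = (20.18% − 8.91%) / (2.22 − 0.64) = 7.1329%
R_f = 8.91% − 0.64 × 7.1329% = 4.3449%
β_Ivers = ρ·σ_i/σ_m = 0.460 × 25.42 / 20.00 = 0.5847
E(R_Ivers) = R_f + β × MRP = 4.3449% + 0.5847 × 7.1329% = 8.52%

8.52%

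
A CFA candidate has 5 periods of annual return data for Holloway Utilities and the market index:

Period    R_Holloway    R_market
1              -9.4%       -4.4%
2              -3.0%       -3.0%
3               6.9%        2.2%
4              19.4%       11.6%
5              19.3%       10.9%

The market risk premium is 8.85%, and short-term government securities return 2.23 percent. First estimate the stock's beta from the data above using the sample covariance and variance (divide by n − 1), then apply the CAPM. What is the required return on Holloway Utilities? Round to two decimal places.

17.30%

Mean R_i = (-9.4 − 3.0 + 6.9 + 19.4 + 19.3) / 5 = 6.6400%
Mean R_m = (-4.4 − 3.0 + 2.2 + 11.6 + 10.9) / 5 = 3.4600%
Σ(R_i − R̄_i)(R_m − R̄_m) = 386.0780  ⇒  Cov = 386.0780 / 4 = 96.5195
Σ(R_m − R̄_m)² = 226.7120  ⇒  Var(R_m) = 226.7120 / 4 = 56.6780
β = Cov / Var(R_m) = 96.5195 / 56.6780 = 1.7029
E(R) = R_f + β × MRP = 2.23% + 1.7029 × 8.85% = 17.30%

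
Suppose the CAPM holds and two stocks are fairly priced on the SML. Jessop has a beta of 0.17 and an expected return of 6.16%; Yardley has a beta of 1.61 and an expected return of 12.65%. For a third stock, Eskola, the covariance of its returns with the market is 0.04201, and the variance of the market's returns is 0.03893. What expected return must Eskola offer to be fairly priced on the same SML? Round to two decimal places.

10.26%

MRP = (12.65% − 6.16%) / (1.61 − 0.17) = 4.5069%
R_f = 6.16% − 0.17 × 4.5069% = 5.3938%
β_Eskola = Cov / Var(R_m) = 0.04201 / 0.03893 = 1.0791
E(R_Eskola) = R_f + β × MRP = 5.3938% + 1.0791 × 4.5069% = 10.26%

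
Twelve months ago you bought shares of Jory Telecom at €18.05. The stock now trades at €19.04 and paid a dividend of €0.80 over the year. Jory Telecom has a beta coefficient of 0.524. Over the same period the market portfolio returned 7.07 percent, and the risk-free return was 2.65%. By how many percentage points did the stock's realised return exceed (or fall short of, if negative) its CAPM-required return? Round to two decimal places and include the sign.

+4.95%

Realised HPR = (P1 + D1 − P0) / P0 = (19.04 + 0.80 − 18.05) / 18.05 = 1.79 / 18.05 = 9.9169%
MRP = 7.07% − 2.65% = 4.42%
CAPM required = R_f + β·MRP = 2.65% + 0.524 × 4.42% = 4.96608%
α = realised − required = 9.9169% − 4.96608% = +4.95%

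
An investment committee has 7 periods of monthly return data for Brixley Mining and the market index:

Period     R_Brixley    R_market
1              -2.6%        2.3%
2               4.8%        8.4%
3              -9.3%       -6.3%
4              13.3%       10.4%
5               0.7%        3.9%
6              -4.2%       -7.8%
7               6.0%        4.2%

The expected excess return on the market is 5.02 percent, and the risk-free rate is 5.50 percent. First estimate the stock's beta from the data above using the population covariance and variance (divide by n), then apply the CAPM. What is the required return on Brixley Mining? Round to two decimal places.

Mean R_i = (-2.6 + 4.8 − 9.3 + 13.3 + 0.7 − 4.2 + 6.0) / 7 = 1.2429%
Mean R_m = (2.3 + 8.4 − 6.3 + 10.4 + 3.9 − 7.8 + 4.2) / 7 = 2.1571%
Σ(R_i − R̄_i)(R_m − R̄_m) = 273.1729  ⇒  Cov = 273.1729 / 7 = 39.0247
Σ(R_m − R̄_m)² = 284.8171  ⇒  Var(R_m) = 284.8171 / 7 = 40.6882
β = Cov / Var(R_m) = 39.0247 / 40.6882 = 0.9591
E(R) = R_f + β × MRP = 5.50% + 0.9591 × 5.02% = 10.31%

10.31%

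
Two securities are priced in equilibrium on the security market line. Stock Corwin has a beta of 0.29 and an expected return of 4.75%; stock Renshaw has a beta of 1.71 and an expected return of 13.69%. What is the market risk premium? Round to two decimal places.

Both satisfy E(R) = R_f + β·MRP, so the slope of the SML is
MRP = (13.69% − 4.75%) / (1.71 − 0.29) = 8.94% / 1.42 = 6.2958%

6.30%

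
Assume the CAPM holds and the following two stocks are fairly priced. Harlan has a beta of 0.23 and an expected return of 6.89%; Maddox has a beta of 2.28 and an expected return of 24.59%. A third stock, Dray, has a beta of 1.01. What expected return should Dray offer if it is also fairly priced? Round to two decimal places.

MRP (SML slope) = (24.59% − 6.89%) / (2.28 − 0.23) = 17.70% / 2.05 = 8.6341%
R_f (intercept) = 6.89% − 0.23 × 8.6341% = 4.9042%
E(R_Dray) = R_f + β × MRP = 4.9042% + 1.01 × 8.6341% = 13.62%

13.62%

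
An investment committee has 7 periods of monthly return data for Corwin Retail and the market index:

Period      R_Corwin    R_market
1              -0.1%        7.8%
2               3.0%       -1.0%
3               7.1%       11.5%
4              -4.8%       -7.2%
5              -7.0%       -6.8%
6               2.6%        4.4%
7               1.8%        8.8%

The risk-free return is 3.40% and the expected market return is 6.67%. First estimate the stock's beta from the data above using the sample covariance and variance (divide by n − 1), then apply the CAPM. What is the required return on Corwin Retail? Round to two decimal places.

Mean R_i = (-0.1 + 3.0 + 7.1 − 4.8 − 7.0 + 2.6 + 1.8) / 7 = 0.3714%
Mean R_m = (7.8 − 1.0 + 11.5 − 7.2 − 6.8 + 4.4 + 8.8) / 7 = 2.5000%
Σ(R_i − R̄_i)(R_m − R̄_m) = 180.8100  ⇒  Cov = 180.8100 / 6 = 30.1350
Σ(R_m − R̄_m)² = 345.2200  ⇒  Var(R_m) = 345.2200 / 6 = 57.5367
β = Cov / Var(R_m) = 30.1350 / 57.5367 = 0.5238
MRP = 6.67% − 3.40% = 3.27%
E(R) = R_f + β × MRP = 3.40% + 0.5238 × 3.27% = 5.11%

5.11%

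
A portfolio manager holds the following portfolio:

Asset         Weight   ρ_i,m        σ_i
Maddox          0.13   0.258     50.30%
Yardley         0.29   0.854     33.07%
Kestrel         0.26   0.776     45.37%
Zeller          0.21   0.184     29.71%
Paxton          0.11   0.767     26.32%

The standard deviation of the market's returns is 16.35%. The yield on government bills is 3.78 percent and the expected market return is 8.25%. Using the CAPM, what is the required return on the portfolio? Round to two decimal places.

9.90%

β_Maddox = 0.258 × 50.30% / 16.35% = 0.7937
β_Yardley = 0.854 × 33.07% / 16.35% = 1.7273
β_Kestrel = 0.776 × 45.37% / 16.35% = 2.1533
β_Zeller = 0.184 × 29.71% / 16.35% = 0.3344
β_Paxton = 0.767 × 26.32% / 16.35% = 1.2347
β_P = Σ w_i β_i = 0.13×0.7937 + 0.29×1.7273 + 0.26×2.1533 + 0.21×0.3344 + 0.11×1.2347 = 1.3700
MRP = 8.25% − 3.78% = 4.47%
E(R_P) = R_f + β_P × MRP = 3.78% + 1.3700 × 4.47% = 9.90%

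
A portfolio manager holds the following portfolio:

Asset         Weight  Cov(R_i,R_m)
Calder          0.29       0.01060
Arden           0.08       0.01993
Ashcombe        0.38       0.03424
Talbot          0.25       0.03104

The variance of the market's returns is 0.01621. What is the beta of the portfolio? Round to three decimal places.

1.569

β_Calder = 0.01060 / 0.01621 = 0.6539
β_Arden = 0.01993 / 0.01621 = 1.2295
β_Ashcombe = 0.03424 / 0.01621 = 2.1123
β_Talbot = 0.03104 / 0.01621 = 1.9149
β_P = Σ w_i β_i = 0.29×0.6539 + 0.08×1.2295 + 0.38×2.1123 + 0.25×1.9149 = 1.5694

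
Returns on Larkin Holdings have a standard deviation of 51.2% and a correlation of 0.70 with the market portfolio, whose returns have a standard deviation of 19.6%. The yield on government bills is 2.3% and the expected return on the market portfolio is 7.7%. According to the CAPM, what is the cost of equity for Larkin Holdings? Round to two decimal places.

β = ρ × σ_i / σ_m = 0.70 × 51.2% / 19.6% = 1.8286
MRP = 7.7% − 2.3% = 5.40%
E(R) = 2.3% + 1.8286 × 5.4% = 12.17%

12.17%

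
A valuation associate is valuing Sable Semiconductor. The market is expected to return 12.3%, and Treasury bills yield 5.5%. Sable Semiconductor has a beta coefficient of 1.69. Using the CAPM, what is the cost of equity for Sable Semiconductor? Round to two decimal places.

16.99%

Market risk premium = E(R_m) − R_f = 12.3% − 5.5% = 6.80%
E(R) = R_f + β × MRP = 5.5% + 1.69 × 6.8% = 16.99%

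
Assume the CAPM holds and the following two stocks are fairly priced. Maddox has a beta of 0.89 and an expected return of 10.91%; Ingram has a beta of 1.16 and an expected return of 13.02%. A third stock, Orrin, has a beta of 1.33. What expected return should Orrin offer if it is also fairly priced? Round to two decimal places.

MRP (SML slope) = (13.02% − 10.91%) / (1.16 − 0.89) = 2.11% / 0.27 = 7.8148%
R_f (intercept) = 10.91% − 0.89 × 7.8148% = 3.9548%
E(R_Orrin) = R_f + β × MRP = 3.9548% + 1.33 × 7.8148% = 14.35%

14.35%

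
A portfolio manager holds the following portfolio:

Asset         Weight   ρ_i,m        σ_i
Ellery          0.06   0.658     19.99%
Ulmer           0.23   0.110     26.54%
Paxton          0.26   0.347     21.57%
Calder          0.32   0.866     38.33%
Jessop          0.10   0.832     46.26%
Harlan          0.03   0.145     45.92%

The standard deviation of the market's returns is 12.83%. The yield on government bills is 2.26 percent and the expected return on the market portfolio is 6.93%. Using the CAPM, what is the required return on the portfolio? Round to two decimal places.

β_Ellery = 0.658 × 19.99% / 12.83% = 1.0252
β_Ulmer = 0.110 × 26.54% / 12.83% = 0.2275
β_Paxton = 0.347 × 21.57% / 12.83% = 0.5834
β_Calder = 0.866 × 38.33% / 12.83% = 2.5872
β_Jessop = 0.832 × 46.26% / 12.83% = 2.9999
β_Harlan = 0.145 × 45.92% / 12.83% = 0.5190
β_P = Σ w_i β_i = 0.06×1.0252 + 0.23×0.2275 + 0.26×0.5834 + 0.32×2.5872 + 0.10×2.9999 + 0.03×0.5190 = 1.4090
MRP = 6.93% − 2.26% = 4.67%
E(R_P) = R_f + β_P × MRP = 2.26% + 1.4090 × 4.67% = 8.84%

8.84%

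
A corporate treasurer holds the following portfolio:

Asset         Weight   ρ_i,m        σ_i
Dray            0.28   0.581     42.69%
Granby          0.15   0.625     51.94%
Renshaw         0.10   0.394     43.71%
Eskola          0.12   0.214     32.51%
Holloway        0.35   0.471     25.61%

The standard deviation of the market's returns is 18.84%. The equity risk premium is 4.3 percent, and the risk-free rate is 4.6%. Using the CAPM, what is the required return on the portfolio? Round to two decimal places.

8.84%

β_Dray = 0.581 × 42.69% / 18.84% = 1.3165
β_Granby = 0.625 × 51.94% / 18.84% = 1.7231
β_Renshaw = 0.394 × 43.71% / 18.84% = 0.9141
β_Eskola = 0.214 × 32.51% / 18.84% = 0.3693
β_Holloway = 0.471 × 25.61% / 18.84% = 0.6403
β_P = Σ w_i β_i = 0.28×1.3165 + 0.15×1.7231 + 0.10×0.9141 + 0.12×0.3693 + 0.35×0.6403 = 0.9869
E(R_P) = R_f + β_P × MRP = 4.6% + 0.9869 × 4.3% = 8.84%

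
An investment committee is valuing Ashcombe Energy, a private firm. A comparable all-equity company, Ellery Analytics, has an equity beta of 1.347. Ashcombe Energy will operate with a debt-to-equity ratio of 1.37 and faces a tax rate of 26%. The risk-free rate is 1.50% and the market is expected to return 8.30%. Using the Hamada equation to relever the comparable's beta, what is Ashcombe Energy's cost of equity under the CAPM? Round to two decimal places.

19.95%

β_L = β_U × [1 + (1 − t)(D/E)] = 1.347 × [1 + (1 − 0.26) × 1.37]
    = 1.347 × [1 + 0.74 × 1.37] = 1.347 × 2.0138 = 2.7126
MRP = 8.30% − 1.50% = 6.80%
E(R) = R_f + β_L × MRP = 1.50% + 2.7126 × 6.80% = 19.95%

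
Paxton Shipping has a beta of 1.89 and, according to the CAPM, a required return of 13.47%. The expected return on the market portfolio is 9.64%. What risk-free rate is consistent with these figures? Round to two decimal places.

E(R) = R_f + β(E(R_m) − R_f) = R_f(1 − β) + β·E(R_m)
13.47% = R_f × (1 − 1.89) + 1.89 × 9.64%
13.47% = R_f × -0.89 + 18.2196%
R_f = (13.47% − 18.2196%) / -0.89 = 5.34%

5.34%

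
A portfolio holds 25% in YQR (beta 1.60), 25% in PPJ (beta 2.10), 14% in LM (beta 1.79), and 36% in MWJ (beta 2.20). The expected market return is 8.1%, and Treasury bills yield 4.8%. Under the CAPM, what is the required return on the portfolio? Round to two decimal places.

11.29%

β_P = Σ w_i β_i = 0.25×1.60 + 0.25×2.10 + 0.14×1.79 + 0.36×2.20 = 1.9676
MRP = 8.1% − 4.8% = 3.30%
E(R_P) = R_f + β_P × MRP = 4.8% + 1.9676 × 3.3% = 11.29%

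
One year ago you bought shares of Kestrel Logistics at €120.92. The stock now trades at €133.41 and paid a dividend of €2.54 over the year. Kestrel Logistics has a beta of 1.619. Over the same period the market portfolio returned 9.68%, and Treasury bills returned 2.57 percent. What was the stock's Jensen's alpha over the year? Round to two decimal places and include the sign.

-1.65%

Realised HPR = (P1 + D1 − P0) / P0 = (133.41 + 2.54 − 120.92) / 120.92 = 15.03 / 120.92 = 12.4297%
MRP = 9.68% − 2.57% = 7.11%
CAPM required = R_f + β·MRP = 2.57% + 1.619 × 7.11% = 14.08109%
α = realised − required = 12.4297% − 14.08109% = -1.65%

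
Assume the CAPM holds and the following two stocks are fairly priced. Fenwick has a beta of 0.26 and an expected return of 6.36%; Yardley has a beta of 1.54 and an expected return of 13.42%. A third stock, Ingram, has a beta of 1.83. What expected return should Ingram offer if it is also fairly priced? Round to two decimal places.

MRP (SML slope) = (13.42% − 6.36%) / (1.54 − 0.26) = 7.06% / 1.28 = 5.5156%
R_f (intercept) = 6.36% − 0.26 × 5.5156% = 4.9259%
E(R_Ingram) = R_f + β × MRP = 4.9259% + 1.83 × 5.5156% = 15.02%

15.02%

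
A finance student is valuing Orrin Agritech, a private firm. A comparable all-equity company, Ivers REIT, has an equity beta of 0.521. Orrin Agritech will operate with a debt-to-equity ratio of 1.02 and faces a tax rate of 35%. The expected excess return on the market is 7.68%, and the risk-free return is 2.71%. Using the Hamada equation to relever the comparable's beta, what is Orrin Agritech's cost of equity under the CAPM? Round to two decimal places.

β_L = β_U × [1 + (1 − t)(D/E)] = 0.521 × [1 + (1 − 0.35) × 1.02]
    = 0.521 × [1 + 0.65 × 1.02] = 0.521 × 1.6630 = 0.8664
E(R) = R_f + β_L × MRP = 2.71% + 0.8664 × 7.68% = 9.36%

9.36%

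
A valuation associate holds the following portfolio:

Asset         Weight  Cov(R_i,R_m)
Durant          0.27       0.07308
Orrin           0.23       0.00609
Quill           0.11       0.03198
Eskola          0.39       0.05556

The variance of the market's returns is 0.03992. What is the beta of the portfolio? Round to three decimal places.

β_Durant = 0.07308 / 0.03992 = 1.8307
β_Orrin = 0.00609 / 0.03992 = 0.1526
β_Quill = 0.03198 / 0.03992 = 0.8011
β_Eskola = 0.05556 / 0.03992 = 1.3918
β_P = Σ w_i β_i = 0.27×1.8307 + 0.23×0.1526 + 0.11×0.8011 + 0.39×1.3918 = 1.1603

1.160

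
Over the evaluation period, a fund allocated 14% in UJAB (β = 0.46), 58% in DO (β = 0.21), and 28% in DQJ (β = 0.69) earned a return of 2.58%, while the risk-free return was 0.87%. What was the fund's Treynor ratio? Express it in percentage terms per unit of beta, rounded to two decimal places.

β_P = 0.14×0.46 + 0.58×0.21 + 0.28×0.69 = 0.3794
Treynor = (R_P − R_f) / β_P = (2.58% − 0.87%) / 0.3794 = 1.71% / 0.3794 = 4.51%

4.51%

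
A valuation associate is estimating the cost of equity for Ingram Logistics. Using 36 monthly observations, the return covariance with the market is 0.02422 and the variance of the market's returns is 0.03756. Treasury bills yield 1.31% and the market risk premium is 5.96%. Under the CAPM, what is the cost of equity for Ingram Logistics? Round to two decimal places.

5.15%

β = Cov(R_i, R_m) / Var(R_m) = 0.02422 / 0.03756 = 0.6448
E(R) = R_f + β × MRP = 1.31% + 0.6448 × 5.96% = 5.15%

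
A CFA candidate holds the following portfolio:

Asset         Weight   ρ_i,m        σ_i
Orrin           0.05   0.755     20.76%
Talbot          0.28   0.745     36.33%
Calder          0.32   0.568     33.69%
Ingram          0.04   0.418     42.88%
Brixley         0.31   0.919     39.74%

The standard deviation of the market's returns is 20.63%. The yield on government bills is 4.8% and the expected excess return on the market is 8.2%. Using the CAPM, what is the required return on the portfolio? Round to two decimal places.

15.34%

β_Orrin = 0.755 × 20.76% / 20.63% = 0.7598
β_Talbot = 0.745 × 36.33% / 20.63% = 1.3120
β_Calder = 0.568 × 33.69% / 20.63% = 0.9276
β_Ingram = 0.418 × 42.88% / 20.63% = 0.8688
β_Brixley = 0.919 × 39.74% / 20.63% = 1.7703
β_P = Σ w_i β_i = 0.05×0.7598 + 0.28×1.3120 + 0.32×0.9276 + 0.04×0.8688 + 0.31×1.7703 = 1.2857
E(R_P) = R_f + β_P × MRP = 4.8% + 1.2857 × 8.2% = 15.34%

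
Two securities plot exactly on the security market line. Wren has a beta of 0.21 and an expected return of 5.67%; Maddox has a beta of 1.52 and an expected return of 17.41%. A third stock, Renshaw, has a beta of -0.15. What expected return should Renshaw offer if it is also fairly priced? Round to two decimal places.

MRP (SML slope) = (17.41% − 5.67%) / (1.52 − 0.21) = 11.74% / 1.31 = 8.9618%
R_f (intercept) = 5.67% − 0.21 × 8.9618% = 3.7880%
E(R_Renshaw) = R_f + β × MRP = 3.7880% + -0.15 × 8.9618% = 2.44%

2.44%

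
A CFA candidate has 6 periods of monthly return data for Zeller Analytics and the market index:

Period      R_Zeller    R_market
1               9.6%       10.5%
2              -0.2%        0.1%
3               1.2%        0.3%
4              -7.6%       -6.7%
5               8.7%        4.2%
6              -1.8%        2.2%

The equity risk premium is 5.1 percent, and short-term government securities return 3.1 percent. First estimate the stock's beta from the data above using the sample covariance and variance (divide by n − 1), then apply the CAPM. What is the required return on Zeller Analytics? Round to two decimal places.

8.46%

Mean R_i = (9.6 − 0.2 + 1.2 − 7.6 + 8.7 − 1.8) / 6 = 1.6500%
Mean R_m = (10.5 + 0.1 + 0.3 − 6.7 + 4.2 + 2.2) / 6 = 1.7667%
Σ(R_i − R̄_i)(R_m − R̄_m) = 167.1500  ⇒  Cov = 167.1500 / 5 = 33.4300
Σ(R_m − R̄_m)² = 158.9933  ⇒  Var(R_m) = 158.9933 / 5 = 31.7987
β = Cov / Var(R_m) = 33.4300 / 31.7987 = 1.0513
E(R) = R_f + β × MRP = 3.1% + 1.0513 × 5.1% = 8.46%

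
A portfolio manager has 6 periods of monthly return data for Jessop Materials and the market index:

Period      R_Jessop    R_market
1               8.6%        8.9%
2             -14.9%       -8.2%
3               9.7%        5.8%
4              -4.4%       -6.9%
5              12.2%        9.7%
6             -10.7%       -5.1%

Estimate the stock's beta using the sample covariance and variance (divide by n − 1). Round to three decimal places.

1.328

Mean R_i = (8.6 − 14.9 + 9.7 − 4.4 + 12.2 − 10.7) / 6 = 0.0833%
Mean R_m = (8.9 − 8.2 + 5.8 − 6.9 + 9.7 − 5.1) / 6 = 0.7000%
Σ(R_i − R̄_i)(R_m − R̄_m) = 457.9000  ⇒  Cov = 457.9000 / 5 = 91.5800
Σ(R_m − R̄_m)² = 344.8600  ⇒  Var(R_m) = 344.8600 / 5 = 68.9720
β = Cov / Var(R_m) = 91.5800 / 68.9720 = 1.3278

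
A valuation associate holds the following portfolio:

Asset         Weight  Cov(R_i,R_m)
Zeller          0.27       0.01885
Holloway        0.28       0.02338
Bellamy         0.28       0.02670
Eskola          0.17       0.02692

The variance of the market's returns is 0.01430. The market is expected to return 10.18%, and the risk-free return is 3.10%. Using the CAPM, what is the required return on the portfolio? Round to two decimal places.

β_Zeller = 0.01885 / 0.01430 = 1.3182
β_Holloway = 0.02338 / 0.01430 = 1.6350
β_Bellamy = 0.02670 / 0.01430 = 1.8671
β_Eskola = 0.02692 / 0.01430 = 1.8825
β_P = Σ w_i β_i = 0.27×1.3182 + 0.28×1.6350 + 0.28×1.8671 + 0.17×1.8825 = 1.6565
MRP = 10.18% − 3.10% = 7.08%
E(R_P) = R_f + β_P × MRP = 3.10% + 1.6565 × 7.08% = 14.83%

14.83%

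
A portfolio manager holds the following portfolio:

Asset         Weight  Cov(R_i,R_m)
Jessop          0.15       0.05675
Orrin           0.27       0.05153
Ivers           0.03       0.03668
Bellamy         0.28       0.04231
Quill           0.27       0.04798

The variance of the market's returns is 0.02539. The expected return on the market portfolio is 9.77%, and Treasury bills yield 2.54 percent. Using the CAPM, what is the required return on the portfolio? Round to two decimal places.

16.30%

β_Jessop = 0.05675 / 0.02539 = 2.2351
β_Orrin = 0.05153 / 0.02539 = 2.0295
β_Ivers = 0.03668 / 0.02539 = 1.4447
β_Bellamy = 0.04231 / 0.02539 = 1.6664
β_Quill = 0.04798 / 0.02539 = 1.8897
β_P = Σ w_i β_i = 0.15×2.2351 + 0.27×2.0295 + 0.03×1.4447 + 0.28×1.6664 + 0.27×1.8897 = 1.9034
MRP = 9.77% − 2.54% = 7.23%
E(R_P) = R_f + β_P × MRP = 2.54% + 1.9034 × 7.23% = 16.30%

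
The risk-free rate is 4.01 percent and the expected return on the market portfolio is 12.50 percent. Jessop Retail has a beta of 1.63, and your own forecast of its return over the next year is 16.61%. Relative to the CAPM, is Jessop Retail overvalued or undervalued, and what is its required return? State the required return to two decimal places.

MRP = 12.50% − 4.01% = 8.49%
Required return = R_f + β·MRP = 4.01% + 1.63 × 8.49% = 17.85%
Forecast 16.61% < required 17.85% → the stock plots below the SML → overvalued.

Overvalued; required return 17.85%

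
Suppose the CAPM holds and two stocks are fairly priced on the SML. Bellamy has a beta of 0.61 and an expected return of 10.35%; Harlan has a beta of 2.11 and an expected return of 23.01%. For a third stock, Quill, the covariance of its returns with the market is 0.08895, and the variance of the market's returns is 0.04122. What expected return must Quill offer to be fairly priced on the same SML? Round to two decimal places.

23.41%

MRP = (23.01% − 10.35%) / (2.11 − 0.61) = 8.4400%
R_f = 10.35% − 0.61 × 8.4400% = 5.2016%
β_Quill = Cov / Var(R_m) = 0.08895 / 0.04122 = 2.1579
E(R_Quill) = R_f + β × MRP = 5.2016% + 2.1579 × 8.4400% = 23.41%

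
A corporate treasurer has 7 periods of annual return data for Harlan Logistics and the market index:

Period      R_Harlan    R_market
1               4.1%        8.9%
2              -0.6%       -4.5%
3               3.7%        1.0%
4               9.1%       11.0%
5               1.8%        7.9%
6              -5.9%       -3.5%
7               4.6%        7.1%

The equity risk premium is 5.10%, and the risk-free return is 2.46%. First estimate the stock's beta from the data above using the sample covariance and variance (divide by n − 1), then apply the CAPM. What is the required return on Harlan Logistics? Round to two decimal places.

5.57%

Mean R_i = (4.1 − 0.6 + 3.7 + 9.1 + 1.8 − 5.9 + 4.6) / 7 = 2.4000%
Mean R_m = (8.9 − 4.5 + 1.0 + 11.0 + 7.9 − 3.5 + 7.1) / 7 = 3.9857%
Σ(R_i − R̄_i)(R_m − R̄_m) = 143.5600  ⇒  Cov = 143.5600 / 6 = 23.9267
Σ(R_m − R̄_m)² = 235.3286  ⇒  Var(R_m) = 235.3286 / 6 = 39.2214
β = Cov / Var(R_m) = 23.9267 / 39.2214 = 0.6100
E(R) = R_f + β × MRP = 2.46% + 0.6100 × 5.10% = 5.57%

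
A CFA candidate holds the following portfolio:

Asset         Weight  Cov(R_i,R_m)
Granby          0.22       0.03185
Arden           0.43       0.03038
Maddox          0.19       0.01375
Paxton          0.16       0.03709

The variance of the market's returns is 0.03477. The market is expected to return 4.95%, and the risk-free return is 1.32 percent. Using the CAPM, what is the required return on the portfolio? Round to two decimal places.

4.31%

β_Granby = 0.03185 / 0.03477 = 0.9160
β_Arden = 0.03038 / 0.03477 = 0.8737
β_Maddox = 0.01375 / 0.03477 = 0.3955
β_Paxton = 0.03709 / 0.03477 = 1.0667
β_P = Σ w_i β_i = 0.22×0.9160 + 0.43×0.8737 + 0.19×0.3955 + 0.16×1.0667 = 0.8230
MRP = 4.95% − 1.32% = 3.63%
E(R_P) = R_f + β_P × MRP = 1.32% + 0.8230 × 3.63% = 4.31%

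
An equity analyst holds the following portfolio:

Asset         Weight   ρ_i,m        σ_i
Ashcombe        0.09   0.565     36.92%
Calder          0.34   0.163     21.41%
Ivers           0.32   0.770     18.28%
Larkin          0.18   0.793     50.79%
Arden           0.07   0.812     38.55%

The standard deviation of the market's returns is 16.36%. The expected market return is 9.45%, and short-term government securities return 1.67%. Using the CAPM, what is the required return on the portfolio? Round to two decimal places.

β_Ashcombe = 0.565 × 36.92% / 16.36% = 1.2750
β_Calder = 0.163 × 21.41% / 16.36% = 0.2133
β_Ivers = 0.770 × 18.28% / 16.36% = 0.8604
β_Larkin = 0.793 × 50.79% / 16.36% = 2.4619
β_Arden = 0.812 × 38.55% / 16.36% = 1.9134
β_P = Σ w_i β_i = 0.09×1.2750 + 0.34×0.2133 + 0.32×0.8604 + 0.18×2.4619 + 0.07×1.9134 = 1.0397
MRP = 9.45% − 1.67% = 7.78%
E(R_P) = R_f + β_P × MRP = 1.67% + 1.0397 × 7.78% = 9.76%

9.76%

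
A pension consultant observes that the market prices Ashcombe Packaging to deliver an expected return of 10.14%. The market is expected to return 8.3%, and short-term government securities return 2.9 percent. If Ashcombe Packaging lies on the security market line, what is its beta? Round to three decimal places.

MRP = 8.3% − 2.9% = 5.40%
β = (E(R) − R_f) / MRP = (10.14% − 2.9%) / 5.4% = 7.24% / 5.4% = 1.341

1.341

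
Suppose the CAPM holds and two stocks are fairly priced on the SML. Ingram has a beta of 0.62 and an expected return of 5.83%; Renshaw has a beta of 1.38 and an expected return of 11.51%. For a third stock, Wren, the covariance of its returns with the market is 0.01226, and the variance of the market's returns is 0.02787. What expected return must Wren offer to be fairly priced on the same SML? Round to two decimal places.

4.48%

MRP = (11.51% − 5.83%) / (1.38 − 0.62) = 7.4737%
R_f = 5.83% − 0.62 × 7.4737% = 1.1963%
β_Wren = Cov / Var(R_m) = 0.01226 / 0.02787 = 0.4399
E(R_Wren) = R_f + β × MRP = 1.1963% + 0.4399 × 7.4737% = 4.48%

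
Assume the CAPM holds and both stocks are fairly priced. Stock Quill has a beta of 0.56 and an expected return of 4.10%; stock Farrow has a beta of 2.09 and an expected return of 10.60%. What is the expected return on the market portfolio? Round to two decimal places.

Both satisfy E(R) = R_f + β·MRP, so the slope of the SML is
MRP = (10.60% − 4.10%) / (2.09 − 0.56) = 6.50% / 1.53 = 4.2484%
R_f = E(R_Quill) − β_Quill·MRP = 4.10% − 0.56 × 4.2484% = 1.7209%
E(R_m) = R_f + MRP = 1.7209% + 4.2484% = 5.97%

5.97%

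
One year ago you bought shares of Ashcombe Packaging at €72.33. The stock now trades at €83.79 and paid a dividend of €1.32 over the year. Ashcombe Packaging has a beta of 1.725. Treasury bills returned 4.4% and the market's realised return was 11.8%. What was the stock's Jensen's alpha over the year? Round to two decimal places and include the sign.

Realised HPR = (P1 + D1 − P0) / P0 = (83.79 + 1.32 − 72.33) / 72.33 = 12.78 / 72.33 = 17.6690%
MRP = 11.8% − 4.4% = 7.40%
CAPM required = R_f + β·MRP = 4.4% + 1.725 × 7.4% = 17.1650%
α = realised − required = 17.6690% − 17.1650% = +0.50%

+0.50%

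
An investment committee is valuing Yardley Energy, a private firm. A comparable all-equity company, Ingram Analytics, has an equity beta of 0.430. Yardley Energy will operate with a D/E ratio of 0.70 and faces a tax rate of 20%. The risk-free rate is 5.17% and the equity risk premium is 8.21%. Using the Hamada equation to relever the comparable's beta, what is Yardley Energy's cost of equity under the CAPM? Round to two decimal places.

10.68%

β_L = β_U × [1 + (1 − t)(D/E)] = 0.430 × [1 + (1 − 0.20) × 0.70]
    = 0.430 × [1 + 0.80 × 0.70] = 0.430 × 1.5600 = 0.6708
E(R) = R_f + β_L × MRP = 5.17% + 0.6708 × 8.21% = 10.68%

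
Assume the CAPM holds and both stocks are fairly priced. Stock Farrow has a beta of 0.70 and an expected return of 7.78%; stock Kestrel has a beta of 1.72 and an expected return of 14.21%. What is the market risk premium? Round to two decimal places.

Both satisfy E(R) = R_f + β·MRP, so the slope of the SML is
MRP = (14.21% − 7.78%) / (1.72 − 0.70) = 6.43% / 1.02 = 6.3039%

6.30%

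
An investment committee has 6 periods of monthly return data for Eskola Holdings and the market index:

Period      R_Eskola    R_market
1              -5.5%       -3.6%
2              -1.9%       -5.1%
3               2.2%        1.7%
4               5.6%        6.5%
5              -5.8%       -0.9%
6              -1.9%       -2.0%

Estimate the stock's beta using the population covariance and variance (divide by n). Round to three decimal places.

0.857

Mean R_i = (-5.5 − 1.9 + 2.2 + 5.6 − 5.8 − 1.9) / 6 = -1.2167%
Mean R_m = (-3.6 − 5.1 + 1.7 + 6.5 − 0.9 − 2.0) / 6 = -0.5667%
Σ(R_i − R̄_i)(R_m − R̄_m) = 74.5133  ⇒  Cov = 74.5133 / 6 = 12.4189
Σ(R_m − R̄_m)² = 86.9933  ⇒  Var(R_m) = 86.9933 / 6 = 14.4989
β = Cov / Var(R_m) = 12.4189 / 14.4989 = 0.8565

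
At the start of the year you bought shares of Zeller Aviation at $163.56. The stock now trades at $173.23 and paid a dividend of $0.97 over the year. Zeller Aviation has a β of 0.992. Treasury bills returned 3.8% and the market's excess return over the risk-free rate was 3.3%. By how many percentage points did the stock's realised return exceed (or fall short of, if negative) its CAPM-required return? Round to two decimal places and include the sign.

Realised HPR = (P1 + D1 − P0) / P0 = (173.23 + 0.97 − 163.56) / 163.56 = 10.64 / 163.56 = 6.5053%
CAPM required = R_f + β·MRP = 3.8% + 0.992 × 3.3% = 7.0736%
α = realised − required = 6.5053% − 7.0736% = -0.57%

-0.57%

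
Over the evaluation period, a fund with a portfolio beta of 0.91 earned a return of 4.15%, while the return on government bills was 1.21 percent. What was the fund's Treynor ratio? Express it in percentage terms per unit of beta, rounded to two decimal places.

3.23%

Treynor = (R_P − R_f) / β_P = (4.15% − 1.21%) / 0.9100 = 2.94% / 0.9100 = 3.23%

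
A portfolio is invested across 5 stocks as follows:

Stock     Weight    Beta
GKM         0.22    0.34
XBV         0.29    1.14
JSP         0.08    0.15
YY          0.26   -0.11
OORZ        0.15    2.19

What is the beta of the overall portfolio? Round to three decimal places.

β_P = Σ w_i β_i = 0.22×0.34 + 0.29×1.14 + 0.08×0.15 + 0.26×-0.11 + 0.15×2.19 = 0.7173

0.717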